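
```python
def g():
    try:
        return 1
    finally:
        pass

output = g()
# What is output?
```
1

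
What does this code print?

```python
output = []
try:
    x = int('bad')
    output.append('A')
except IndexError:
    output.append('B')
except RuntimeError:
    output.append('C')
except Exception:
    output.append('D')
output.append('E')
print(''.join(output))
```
DE

ValueError not specifically caught, falls to Exception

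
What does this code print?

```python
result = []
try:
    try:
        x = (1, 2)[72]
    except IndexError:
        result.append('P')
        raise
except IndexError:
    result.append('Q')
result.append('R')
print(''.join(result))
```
PQR

raise without argument re-raises current exception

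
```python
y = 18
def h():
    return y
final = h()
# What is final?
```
18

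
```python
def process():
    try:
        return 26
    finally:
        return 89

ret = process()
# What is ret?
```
89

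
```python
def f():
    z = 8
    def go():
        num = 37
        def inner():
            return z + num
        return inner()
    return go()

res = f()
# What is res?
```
45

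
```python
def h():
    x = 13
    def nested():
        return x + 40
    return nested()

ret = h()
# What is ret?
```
53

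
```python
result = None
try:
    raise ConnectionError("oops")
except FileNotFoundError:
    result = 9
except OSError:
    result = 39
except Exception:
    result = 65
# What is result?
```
39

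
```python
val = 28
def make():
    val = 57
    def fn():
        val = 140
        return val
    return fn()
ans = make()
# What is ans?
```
140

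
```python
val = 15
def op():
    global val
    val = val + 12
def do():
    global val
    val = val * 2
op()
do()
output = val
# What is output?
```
54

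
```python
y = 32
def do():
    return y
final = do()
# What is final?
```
32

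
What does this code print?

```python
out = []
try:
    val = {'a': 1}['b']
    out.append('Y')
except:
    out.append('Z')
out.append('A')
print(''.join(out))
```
ZA

Exception raised in try, caught by bare except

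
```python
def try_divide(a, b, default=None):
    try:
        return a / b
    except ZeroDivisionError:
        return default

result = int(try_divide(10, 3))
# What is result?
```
3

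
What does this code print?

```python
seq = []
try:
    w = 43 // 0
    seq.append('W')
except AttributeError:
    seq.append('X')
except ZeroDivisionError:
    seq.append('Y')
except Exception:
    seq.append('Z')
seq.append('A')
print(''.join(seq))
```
YA

ZeroDivisionError matches before generic Exception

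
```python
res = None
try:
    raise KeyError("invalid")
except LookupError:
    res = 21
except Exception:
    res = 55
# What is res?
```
21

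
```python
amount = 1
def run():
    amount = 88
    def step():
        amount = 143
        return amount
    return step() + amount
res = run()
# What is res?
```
231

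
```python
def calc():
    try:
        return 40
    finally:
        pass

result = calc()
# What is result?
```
40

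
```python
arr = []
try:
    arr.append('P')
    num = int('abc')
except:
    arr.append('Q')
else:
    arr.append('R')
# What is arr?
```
['P', 'Q']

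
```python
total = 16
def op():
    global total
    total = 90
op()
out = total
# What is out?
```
90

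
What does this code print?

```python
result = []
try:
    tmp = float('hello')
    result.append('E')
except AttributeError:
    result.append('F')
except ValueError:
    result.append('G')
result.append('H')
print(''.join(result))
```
GH

ValueError is caught by its specific handler, not AttributeError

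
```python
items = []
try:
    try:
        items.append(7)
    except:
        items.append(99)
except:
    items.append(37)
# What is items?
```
[7]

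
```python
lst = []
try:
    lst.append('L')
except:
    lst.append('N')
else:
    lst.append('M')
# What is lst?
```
['L', 'M']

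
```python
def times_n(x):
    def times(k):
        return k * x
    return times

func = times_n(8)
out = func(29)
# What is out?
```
232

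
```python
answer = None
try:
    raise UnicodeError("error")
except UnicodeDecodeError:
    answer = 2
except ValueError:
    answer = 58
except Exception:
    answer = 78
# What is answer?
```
58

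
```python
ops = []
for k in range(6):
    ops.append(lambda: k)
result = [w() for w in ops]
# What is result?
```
[5, 5, 5, 5, 5, 5]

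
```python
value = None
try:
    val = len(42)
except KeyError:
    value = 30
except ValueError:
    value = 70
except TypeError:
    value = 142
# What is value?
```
142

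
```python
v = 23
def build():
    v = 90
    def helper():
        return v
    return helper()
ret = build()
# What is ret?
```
90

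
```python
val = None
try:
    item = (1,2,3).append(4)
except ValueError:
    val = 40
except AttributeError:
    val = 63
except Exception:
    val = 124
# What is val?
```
63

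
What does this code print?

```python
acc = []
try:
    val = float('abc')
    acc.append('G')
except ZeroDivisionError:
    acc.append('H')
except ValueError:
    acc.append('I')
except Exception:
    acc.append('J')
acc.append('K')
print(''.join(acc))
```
IK

ValueError matches before generic Exception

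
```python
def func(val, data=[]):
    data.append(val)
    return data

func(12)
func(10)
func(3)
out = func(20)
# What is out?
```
[12, 10, 3, 20]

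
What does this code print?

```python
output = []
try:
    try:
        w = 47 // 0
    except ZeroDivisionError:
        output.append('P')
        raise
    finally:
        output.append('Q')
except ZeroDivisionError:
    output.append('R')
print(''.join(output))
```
PQR

finally runs before re-raised exception propagates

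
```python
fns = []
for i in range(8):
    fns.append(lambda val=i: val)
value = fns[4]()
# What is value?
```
4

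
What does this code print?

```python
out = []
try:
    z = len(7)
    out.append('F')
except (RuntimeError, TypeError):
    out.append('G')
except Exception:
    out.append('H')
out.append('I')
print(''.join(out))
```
GI

TypeError matches tuple containing it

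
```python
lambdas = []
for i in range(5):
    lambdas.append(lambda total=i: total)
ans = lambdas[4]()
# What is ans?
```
4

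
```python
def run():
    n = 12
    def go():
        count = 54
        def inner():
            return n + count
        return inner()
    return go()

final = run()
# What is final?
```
66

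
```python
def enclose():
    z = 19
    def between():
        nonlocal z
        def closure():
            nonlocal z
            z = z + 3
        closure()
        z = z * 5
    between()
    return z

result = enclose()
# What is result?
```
110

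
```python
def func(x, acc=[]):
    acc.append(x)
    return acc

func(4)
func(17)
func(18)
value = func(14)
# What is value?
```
[4, 17, 18, 14]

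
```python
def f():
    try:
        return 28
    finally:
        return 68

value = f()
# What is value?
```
68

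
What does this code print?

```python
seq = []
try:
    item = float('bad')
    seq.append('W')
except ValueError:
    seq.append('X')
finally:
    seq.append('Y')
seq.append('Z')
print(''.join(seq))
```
XYZ

finally always runs, even after exception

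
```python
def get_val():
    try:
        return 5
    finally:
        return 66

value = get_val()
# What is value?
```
66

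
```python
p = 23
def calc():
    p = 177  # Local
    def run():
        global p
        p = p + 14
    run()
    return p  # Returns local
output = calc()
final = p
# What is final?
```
37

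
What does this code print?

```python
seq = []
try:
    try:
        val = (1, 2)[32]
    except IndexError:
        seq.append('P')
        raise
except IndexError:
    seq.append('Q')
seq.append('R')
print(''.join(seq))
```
PQR

raise without argument re-raises current exception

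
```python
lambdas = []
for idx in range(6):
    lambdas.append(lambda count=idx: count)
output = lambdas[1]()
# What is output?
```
1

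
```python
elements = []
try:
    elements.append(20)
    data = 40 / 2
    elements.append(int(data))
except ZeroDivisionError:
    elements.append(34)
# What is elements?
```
[20, 20]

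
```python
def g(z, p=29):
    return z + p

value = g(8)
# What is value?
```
37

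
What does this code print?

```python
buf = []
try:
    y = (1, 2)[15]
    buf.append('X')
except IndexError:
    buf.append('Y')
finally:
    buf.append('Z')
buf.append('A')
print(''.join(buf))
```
YZA

finally always runs, even after exception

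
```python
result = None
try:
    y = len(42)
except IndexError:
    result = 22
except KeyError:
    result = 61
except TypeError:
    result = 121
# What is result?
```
121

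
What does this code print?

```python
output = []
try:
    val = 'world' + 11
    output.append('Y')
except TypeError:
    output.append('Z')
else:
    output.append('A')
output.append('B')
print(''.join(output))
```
ZB

else block skipped when exception is caught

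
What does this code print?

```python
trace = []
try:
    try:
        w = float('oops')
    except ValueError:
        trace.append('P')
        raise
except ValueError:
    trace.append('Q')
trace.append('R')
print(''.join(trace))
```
PQR

raise without argument re-raises current exception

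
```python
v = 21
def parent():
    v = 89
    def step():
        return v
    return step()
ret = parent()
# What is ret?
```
89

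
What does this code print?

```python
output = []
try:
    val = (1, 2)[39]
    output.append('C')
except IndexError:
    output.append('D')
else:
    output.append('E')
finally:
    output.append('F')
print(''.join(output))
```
DF

Exception: except runs, else skipped, finally runs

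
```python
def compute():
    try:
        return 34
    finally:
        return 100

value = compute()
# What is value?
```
100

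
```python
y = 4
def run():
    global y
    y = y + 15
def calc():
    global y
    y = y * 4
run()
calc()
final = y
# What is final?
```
76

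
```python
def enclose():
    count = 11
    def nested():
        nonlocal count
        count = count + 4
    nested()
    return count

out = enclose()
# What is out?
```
15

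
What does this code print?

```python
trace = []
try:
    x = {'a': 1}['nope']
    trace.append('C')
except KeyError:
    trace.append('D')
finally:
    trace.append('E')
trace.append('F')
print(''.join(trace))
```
DEF

finally always runs, even after exception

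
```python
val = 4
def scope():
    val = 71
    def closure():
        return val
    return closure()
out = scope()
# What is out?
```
71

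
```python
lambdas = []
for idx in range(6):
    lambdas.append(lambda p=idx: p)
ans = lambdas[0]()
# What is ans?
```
0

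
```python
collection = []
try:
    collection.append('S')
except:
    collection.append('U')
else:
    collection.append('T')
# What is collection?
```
['S', 'T']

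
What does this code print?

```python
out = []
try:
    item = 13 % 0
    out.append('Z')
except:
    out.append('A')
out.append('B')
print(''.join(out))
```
AB

Exception raised in try, caught by bare except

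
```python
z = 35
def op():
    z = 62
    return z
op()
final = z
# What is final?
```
35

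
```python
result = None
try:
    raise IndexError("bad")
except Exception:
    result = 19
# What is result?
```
19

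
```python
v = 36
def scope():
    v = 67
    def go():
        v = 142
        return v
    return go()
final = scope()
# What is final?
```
142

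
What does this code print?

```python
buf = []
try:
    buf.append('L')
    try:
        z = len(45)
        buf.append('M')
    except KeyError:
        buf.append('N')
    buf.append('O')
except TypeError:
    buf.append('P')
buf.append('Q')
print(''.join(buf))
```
LPQ

Inner handler doesn't match, propagates to outer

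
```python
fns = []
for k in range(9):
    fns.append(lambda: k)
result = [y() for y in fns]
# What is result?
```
[8, 8, 8, 8, 8, 8, 8, 8, 8]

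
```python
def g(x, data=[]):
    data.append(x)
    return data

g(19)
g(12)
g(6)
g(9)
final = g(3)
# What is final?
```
[19, 12, 6, 9, 3]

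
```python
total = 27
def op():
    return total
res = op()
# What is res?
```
27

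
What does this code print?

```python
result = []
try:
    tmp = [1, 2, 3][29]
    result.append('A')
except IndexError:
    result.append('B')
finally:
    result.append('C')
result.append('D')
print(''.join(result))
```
BCD

finally always runs, even after exception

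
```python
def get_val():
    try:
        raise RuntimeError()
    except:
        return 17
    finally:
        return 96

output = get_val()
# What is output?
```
96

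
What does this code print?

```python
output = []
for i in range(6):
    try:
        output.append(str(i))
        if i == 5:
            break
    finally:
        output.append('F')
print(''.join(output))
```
0F1F2F3F4F5F

finally runs even when breaking out of loop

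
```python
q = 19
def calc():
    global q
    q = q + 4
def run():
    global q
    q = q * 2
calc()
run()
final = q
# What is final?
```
46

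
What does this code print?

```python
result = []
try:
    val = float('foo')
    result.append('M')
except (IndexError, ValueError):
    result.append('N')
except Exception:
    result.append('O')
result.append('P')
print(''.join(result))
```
NP

ValueError matches tuple containing it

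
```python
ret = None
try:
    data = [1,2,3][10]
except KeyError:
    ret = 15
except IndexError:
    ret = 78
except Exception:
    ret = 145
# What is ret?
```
78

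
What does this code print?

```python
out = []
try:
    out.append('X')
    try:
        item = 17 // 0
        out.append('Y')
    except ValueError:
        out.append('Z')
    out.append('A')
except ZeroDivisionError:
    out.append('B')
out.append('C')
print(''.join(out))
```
XBC

Inner handler doesn't match, propagates to outer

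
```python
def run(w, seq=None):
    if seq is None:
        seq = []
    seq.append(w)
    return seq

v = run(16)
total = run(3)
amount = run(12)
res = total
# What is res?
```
[3]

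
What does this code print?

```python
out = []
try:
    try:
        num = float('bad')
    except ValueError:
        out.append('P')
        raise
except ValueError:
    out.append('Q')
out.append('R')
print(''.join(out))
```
PQR

raise without argument re-raises current exception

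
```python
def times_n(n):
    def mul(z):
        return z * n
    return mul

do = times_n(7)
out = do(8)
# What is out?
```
56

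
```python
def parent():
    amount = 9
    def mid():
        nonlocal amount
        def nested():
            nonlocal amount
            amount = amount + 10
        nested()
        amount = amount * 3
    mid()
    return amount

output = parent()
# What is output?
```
57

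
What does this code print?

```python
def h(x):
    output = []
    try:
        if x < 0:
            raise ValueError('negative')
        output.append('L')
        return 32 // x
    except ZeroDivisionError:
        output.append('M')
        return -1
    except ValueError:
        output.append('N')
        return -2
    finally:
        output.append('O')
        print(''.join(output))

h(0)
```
LMO

x=0 causes ZeroDivisionError, caught, finally prints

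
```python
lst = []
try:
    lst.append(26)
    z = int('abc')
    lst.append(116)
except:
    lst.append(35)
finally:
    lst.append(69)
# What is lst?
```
[26, 35, 69]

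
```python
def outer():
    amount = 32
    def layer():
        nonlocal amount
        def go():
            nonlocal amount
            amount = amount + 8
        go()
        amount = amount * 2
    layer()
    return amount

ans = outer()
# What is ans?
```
80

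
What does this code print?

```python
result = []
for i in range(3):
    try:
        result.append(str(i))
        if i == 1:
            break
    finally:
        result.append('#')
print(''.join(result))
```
0#1#

finally runs even when breaking out of loop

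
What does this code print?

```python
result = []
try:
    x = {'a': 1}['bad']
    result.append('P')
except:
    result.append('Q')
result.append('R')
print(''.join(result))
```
QR

Exception raised in try, caught by bare except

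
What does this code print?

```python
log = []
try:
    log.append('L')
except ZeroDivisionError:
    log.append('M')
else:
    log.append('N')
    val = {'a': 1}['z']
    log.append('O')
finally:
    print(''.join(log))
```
LN

Try succeeds, else appends 'N', KeyError in else is uncaught, finally prints before exception propagates ('O' never appended)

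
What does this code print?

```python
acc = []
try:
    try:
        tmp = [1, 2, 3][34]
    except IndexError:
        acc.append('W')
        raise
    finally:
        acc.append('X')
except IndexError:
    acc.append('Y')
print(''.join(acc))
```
WXY

finally runs before re-raised exception propagates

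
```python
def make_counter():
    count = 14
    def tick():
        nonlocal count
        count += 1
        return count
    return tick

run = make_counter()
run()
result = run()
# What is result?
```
16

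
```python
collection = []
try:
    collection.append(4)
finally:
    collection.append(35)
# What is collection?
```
[4, 35]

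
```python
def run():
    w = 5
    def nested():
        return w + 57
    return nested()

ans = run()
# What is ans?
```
62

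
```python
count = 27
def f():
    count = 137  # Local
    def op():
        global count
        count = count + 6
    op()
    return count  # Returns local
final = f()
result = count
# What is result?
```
33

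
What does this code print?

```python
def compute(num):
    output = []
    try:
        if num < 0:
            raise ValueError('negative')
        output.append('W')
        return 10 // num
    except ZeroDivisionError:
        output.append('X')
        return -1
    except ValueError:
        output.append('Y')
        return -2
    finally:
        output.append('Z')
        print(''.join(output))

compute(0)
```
WXZ

num=0 causes ZeroDivisionError, caught, finally prints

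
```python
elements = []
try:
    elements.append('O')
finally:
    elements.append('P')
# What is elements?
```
['O', 'P']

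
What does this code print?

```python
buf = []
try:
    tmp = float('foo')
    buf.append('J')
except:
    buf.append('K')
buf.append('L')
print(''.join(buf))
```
KL

Exception raised in try, caught by bare except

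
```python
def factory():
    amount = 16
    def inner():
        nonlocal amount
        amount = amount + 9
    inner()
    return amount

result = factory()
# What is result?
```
25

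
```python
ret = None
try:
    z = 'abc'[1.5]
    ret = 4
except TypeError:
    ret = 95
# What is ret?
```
95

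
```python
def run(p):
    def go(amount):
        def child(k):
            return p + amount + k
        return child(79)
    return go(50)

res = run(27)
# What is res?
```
156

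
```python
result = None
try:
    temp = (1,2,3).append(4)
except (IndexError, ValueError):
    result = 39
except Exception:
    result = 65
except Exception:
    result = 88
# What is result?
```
65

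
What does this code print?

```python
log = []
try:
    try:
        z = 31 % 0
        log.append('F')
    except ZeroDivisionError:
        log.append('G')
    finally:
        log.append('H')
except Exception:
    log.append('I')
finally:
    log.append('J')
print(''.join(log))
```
GHJ

Both finally blocks run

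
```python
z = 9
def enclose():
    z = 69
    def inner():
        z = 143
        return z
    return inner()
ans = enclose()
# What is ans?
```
143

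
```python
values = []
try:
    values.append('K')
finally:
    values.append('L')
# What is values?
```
['K', 'L']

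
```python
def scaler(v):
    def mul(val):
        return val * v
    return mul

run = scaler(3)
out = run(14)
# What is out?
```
42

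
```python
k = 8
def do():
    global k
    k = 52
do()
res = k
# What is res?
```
52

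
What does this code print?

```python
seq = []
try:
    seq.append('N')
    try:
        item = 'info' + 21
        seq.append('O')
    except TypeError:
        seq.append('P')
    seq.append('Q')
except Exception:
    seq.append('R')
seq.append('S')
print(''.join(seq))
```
NPQS

Inner exception caught by inner handler, outer continues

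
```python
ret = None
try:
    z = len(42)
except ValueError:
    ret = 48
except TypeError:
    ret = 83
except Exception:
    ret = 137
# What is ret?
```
83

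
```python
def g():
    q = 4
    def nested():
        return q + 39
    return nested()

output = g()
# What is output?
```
43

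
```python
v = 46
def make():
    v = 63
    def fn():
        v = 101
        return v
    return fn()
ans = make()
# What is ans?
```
101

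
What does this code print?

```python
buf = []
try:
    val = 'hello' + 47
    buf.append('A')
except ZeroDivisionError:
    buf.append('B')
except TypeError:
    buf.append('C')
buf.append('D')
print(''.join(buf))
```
CD

TypeError is caught by its specific handler, not ZeroDivisionError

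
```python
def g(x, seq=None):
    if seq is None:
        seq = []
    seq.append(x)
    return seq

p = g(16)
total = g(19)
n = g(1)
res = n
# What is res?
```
[1]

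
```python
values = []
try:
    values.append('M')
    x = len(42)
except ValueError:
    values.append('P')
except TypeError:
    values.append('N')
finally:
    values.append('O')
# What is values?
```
['M', 'N', 'O']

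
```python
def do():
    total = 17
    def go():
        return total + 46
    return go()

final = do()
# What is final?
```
63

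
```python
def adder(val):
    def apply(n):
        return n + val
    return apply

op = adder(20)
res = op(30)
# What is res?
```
50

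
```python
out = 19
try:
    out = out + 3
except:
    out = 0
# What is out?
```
22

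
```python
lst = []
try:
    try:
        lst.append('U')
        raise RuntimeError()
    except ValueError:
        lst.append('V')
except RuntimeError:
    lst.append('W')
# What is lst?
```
['U', 'W']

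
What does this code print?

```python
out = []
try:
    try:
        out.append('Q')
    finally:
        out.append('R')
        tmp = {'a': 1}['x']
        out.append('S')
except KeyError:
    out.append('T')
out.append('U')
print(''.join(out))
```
QRTU

Exception in inner finally caught by outer except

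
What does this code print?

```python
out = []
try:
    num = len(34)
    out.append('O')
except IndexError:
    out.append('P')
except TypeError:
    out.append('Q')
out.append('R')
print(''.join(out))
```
QR

TypeError is caught by its specific handler, not IndexError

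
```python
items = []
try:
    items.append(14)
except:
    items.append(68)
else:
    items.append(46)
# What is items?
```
[14, 46]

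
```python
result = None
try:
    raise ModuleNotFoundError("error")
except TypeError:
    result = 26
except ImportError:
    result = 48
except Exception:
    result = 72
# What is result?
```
48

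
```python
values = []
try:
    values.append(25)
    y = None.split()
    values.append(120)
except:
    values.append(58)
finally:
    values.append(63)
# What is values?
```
[25, 58, 63]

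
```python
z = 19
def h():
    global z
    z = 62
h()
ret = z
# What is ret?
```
62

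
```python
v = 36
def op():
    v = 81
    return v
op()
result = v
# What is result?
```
36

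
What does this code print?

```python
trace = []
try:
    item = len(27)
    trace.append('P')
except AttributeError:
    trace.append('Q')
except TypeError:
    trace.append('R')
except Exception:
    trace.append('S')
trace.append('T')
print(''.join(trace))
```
RT

TypeError matches before generic Exception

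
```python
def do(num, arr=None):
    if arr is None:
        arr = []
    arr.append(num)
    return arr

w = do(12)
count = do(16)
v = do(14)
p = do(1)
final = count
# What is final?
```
[16]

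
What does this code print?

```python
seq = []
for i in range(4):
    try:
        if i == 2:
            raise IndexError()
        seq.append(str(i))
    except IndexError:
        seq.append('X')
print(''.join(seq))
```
01X3

Exception on i=2 caught, loop continues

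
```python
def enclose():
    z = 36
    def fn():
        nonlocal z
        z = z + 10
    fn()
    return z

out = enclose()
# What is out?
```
46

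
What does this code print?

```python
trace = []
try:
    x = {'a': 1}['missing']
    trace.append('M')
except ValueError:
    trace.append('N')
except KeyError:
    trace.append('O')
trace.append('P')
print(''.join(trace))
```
OP

KeyError is caught by its specific handler, not ValueError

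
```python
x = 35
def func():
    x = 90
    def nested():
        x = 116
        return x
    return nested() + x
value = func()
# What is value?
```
206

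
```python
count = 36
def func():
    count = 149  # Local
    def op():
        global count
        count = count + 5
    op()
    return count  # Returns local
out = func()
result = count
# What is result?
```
41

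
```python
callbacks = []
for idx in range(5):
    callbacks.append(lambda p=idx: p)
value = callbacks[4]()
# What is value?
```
4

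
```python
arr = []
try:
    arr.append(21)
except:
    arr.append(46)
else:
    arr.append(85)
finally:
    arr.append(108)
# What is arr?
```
[21, 85, 108]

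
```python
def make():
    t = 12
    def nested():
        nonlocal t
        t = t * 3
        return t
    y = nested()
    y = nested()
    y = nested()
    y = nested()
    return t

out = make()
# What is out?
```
972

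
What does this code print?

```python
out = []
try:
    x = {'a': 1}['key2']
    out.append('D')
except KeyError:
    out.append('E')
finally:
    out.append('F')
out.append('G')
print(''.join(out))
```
EFG

finally always runs, even after exception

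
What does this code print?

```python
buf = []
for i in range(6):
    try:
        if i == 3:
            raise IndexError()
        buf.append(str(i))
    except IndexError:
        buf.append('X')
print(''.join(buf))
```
012X45

Exception on i=3 caught, loop continues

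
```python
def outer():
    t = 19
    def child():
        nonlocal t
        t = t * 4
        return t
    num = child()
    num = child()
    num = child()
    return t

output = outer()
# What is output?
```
1216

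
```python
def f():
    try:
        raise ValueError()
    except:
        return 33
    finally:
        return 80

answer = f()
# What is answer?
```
80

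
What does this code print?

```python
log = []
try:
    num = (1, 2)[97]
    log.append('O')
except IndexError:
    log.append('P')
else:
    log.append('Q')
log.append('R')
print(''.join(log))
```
PR

else block skipped when exception is caught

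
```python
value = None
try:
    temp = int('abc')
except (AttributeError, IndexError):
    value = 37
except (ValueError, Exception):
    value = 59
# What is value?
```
59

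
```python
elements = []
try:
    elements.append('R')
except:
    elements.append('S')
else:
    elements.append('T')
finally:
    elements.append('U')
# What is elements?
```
['R', 'T', 'U']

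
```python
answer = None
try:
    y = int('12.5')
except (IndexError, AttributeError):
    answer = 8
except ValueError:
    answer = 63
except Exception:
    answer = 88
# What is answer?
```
63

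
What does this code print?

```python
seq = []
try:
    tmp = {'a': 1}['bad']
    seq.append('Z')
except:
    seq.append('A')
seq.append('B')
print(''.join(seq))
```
AB

Exception raised in try, caught by bare except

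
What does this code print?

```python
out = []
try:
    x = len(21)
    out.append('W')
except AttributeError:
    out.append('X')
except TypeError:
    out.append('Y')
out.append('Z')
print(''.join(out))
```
YZ

TypeError is caught by its specific handler, not AttributeError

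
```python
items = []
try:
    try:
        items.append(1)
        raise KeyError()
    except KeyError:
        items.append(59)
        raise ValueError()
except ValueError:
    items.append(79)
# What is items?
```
[1, 59, 79]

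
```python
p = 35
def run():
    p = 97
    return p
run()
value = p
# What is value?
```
35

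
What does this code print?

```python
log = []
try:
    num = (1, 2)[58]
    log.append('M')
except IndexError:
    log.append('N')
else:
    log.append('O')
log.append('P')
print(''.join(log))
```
NP

else block skipped when exception is caught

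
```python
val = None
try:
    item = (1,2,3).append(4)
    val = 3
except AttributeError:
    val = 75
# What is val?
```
75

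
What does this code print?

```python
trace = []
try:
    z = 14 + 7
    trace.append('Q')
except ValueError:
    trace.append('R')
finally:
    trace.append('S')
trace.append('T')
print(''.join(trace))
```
QST

finally runs after normal execution too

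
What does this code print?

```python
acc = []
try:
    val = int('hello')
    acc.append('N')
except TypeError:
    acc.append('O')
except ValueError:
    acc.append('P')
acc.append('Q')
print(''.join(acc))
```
PQ

ValueError is caught by its specific handler, not TypeError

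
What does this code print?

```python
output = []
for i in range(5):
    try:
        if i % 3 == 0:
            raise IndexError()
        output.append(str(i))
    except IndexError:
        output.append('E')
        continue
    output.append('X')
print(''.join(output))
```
E1X2XE4X

continue in except skips rest of loop body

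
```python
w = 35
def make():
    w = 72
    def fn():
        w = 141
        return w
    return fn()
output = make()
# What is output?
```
141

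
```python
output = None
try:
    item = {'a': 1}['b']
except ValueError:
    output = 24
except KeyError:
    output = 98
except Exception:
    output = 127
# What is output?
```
98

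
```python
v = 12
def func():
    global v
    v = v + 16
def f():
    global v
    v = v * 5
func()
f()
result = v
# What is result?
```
140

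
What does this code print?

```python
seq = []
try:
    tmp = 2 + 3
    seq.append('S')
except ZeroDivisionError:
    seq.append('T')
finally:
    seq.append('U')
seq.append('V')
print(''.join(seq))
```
SUV

finally runs after normal execution too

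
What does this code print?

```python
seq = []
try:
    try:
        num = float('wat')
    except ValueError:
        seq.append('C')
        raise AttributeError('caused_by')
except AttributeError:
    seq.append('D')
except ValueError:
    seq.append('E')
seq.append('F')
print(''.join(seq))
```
CDF

AttributeError raised and caught, original ValueError not re-raised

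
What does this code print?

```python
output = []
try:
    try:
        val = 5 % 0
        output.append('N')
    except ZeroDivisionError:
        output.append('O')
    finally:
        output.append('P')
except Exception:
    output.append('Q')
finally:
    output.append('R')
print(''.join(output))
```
OPR

Both finally blocks run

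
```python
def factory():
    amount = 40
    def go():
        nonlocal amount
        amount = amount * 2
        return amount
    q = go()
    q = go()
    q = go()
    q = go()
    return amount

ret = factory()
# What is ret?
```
640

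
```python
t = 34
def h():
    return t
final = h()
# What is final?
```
34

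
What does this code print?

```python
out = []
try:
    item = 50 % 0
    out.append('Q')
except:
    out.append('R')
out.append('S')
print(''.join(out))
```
RS

Exception raised in try, caught by bare except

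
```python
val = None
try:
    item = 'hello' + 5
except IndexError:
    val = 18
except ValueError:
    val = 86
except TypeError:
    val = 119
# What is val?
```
119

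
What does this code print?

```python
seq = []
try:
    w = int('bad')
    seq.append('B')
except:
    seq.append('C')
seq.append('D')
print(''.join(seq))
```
CD

Exception raised in try, caught by bare except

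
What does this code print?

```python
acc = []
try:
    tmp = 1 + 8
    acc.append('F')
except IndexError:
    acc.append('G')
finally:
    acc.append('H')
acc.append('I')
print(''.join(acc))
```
FHI

finally runs after normal execution too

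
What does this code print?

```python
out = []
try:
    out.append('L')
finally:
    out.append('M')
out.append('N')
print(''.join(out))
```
LMN

try/finally without except, no exception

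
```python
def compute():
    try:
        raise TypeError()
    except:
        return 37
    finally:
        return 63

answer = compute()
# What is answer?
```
63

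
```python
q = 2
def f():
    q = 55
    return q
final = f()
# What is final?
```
55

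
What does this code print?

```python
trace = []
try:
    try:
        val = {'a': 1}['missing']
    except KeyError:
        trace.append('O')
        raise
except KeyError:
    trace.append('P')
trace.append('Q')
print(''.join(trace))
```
OPQ

raise without argument re-raises current exception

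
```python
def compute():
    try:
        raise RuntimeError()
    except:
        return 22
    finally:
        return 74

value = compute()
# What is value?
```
74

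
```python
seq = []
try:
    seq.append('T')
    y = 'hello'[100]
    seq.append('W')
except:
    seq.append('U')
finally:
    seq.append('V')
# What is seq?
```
['T', 'U', 'V']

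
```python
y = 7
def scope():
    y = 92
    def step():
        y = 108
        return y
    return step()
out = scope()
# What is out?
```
108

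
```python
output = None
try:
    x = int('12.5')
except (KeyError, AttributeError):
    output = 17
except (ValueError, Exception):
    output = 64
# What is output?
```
64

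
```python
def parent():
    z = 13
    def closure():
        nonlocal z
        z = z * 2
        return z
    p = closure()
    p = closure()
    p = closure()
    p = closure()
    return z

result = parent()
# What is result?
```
208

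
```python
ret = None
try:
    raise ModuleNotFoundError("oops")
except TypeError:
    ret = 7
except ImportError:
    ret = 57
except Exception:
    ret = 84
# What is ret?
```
57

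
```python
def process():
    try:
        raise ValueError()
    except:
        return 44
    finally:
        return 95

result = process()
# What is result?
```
95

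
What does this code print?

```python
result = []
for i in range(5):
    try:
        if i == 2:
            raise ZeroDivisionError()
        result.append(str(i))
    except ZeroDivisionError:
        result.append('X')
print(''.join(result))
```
01X34

Exception on i=2 caught, loop continues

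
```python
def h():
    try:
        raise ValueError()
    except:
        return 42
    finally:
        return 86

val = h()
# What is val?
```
86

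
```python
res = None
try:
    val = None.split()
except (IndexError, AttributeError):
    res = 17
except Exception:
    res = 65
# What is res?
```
17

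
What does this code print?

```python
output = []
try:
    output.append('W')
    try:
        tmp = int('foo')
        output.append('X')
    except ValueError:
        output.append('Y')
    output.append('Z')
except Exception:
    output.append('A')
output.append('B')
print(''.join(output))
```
WYZB

Inner exception caught by inner handler, outer continues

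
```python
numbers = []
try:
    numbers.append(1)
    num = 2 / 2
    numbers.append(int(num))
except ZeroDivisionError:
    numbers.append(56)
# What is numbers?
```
[1, 1]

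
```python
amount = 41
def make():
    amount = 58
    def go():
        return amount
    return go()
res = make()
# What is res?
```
58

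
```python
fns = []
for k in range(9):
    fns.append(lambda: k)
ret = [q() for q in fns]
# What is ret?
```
[8, 8, 8, 8, 8, 8, 8, 8, 8]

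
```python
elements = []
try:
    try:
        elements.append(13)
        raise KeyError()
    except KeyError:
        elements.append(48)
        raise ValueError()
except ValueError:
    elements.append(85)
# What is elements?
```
[13, 48, 85]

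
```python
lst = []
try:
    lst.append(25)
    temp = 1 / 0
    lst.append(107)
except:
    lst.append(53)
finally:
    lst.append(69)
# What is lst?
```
[25, 53, 69]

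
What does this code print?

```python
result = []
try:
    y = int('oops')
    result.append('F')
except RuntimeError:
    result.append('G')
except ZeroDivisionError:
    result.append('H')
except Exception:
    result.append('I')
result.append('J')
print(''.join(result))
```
IJ

ValueError not specifically caught, falls to Exception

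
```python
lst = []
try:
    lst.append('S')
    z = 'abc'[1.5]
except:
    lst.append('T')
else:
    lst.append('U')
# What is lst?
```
['S', 'T']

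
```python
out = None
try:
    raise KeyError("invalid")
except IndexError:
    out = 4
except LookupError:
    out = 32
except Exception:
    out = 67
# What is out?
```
32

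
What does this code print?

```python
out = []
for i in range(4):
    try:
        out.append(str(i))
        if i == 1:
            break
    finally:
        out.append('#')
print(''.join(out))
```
0#1#

finally runs even when breaking out of loop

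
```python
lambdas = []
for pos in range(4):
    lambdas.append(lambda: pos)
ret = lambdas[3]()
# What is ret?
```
3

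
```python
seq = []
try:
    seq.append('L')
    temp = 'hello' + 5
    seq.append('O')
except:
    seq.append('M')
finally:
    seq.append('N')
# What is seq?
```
['L', 'M', 'N']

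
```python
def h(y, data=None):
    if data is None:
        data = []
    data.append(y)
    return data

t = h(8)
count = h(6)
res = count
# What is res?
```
[6]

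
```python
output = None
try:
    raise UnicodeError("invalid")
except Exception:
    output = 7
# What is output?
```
7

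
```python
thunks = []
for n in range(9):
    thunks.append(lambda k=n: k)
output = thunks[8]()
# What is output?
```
8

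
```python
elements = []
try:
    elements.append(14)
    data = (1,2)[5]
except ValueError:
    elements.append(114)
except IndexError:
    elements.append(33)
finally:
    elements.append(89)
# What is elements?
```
[14, 33, 89]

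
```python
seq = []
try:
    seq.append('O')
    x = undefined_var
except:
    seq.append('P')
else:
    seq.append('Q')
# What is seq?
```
['O', 'P']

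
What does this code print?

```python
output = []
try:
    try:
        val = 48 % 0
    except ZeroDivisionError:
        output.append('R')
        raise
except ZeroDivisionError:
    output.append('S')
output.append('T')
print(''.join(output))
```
RST

raise without argument re-raises current exception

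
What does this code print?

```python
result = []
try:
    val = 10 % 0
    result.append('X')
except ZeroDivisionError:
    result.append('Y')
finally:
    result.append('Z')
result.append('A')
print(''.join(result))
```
YZA

finally always runs, even after exception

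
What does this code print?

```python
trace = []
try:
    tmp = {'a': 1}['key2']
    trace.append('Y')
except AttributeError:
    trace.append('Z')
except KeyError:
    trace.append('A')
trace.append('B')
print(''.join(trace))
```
AB

KeyError is caught by its specific handler, not AttributeError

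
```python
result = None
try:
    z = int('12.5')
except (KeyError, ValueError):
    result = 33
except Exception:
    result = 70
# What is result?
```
33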